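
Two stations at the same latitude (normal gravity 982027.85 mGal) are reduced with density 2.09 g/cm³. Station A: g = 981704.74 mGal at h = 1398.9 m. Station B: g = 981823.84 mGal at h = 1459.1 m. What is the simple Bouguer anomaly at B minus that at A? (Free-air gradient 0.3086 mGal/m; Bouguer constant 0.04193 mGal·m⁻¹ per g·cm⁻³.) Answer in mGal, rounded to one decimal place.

132.4

Δg_SB(A) = 981704.74 − 982027.85 + 0.3086×1398.9 − 0.04193×2.09×1398.9 = -14.00 mGal
Δg_SB(B) = 981823.84 − 982027.85 + 0.3086×1459.1 − 0.04193×2.09×1459.1 = 118.40 mGal
Difference = 118.40 − (-14.00) = 132.40 mGal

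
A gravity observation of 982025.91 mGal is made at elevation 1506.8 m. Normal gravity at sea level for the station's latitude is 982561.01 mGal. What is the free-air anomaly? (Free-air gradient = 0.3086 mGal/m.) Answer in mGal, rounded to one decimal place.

-70.1

Free-air correction = 0.3086 × 1506.8 = 465.00 mGal
Free-air anomaly = 982025.91 − 982561.01 + (465.00) = -70.10 mGal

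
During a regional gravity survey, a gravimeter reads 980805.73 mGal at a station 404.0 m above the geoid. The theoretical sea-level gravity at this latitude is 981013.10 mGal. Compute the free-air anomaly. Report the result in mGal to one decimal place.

-82.7

Free-air correction = 0.3086 × 404.0 = 124.67 mGal
Free-air anomaly = 980805.73 − 981013.10 + (124.67) = -82.70 mGal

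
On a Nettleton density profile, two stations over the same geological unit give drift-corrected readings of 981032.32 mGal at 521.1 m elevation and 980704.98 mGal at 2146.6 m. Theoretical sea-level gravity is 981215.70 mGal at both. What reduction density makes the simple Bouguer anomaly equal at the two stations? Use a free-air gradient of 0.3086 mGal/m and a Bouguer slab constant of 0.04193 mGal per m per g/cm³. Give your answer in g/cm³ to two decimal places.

2.56

Δg_obs = 980704.98 − 981032.32 = -327.34 mGal over Δh = 2146.6 − 521.1 = 1625.5 m
Equal Bouguer anomalies ⇒ Δg_obs + (0.3086 − 0.04193ρ)·Δh = 0
0.3086 − 0.04193ρ = −Δg_obs/Δh = 0.20138
ρ = (0.3086 − 0.20138) / 0.04193 = 2.56 g/cm³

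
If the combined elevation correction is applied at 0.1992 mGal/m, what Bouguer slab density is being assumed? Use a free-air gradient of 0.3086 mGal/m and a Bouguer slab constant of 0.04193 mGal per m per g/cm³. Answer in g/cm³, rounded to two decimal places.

0.1992 = 0.3086 − 0.04193 × ρ
ρ = (0.3086 − 0.1992) / 0.04193 = 2.61 g/cm³

2.61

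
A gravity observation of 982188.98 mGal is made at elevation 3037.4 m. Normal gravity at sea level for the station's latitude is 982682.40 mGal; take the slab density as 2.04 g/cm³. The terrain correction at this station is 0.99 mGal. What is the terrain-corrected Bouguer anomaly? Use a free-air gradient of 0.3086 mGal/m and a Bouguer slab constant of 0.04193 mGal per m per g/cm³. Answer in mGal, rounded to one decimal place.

185.1

Free-air correction = 0.3086 × 3037.4 = 937.34 mGal
Free-air anomaly = 982188.98 − 982682.40 + (937.34) = 443.92 mGal
Bouguer slab correction = 0.04193 × 2.04 × 3037.4 = 259.81 mGal
Simple Bouguer anomaly = 443.92 − (259.81) = 184.11 mGal
Complete Bouguer anomaly = 184.11 + 0.99 = 185.10 mGal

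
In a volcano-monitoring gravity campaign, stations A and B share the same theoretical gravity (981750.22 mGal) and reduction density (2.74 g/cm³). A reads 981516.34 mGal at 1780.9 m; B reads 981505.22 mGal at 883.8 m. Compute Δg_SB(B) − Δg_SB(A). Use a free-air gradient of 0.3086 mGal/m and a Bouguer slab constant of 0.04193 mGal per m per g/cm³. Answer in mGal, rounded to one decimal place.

Δg_SB(A) = 981516.34 − 981750.22 + 0.3086×1780.9 − 0.04193×2.74×1780.9 = 111.10 mGal
Δg_SB(B) = 981505.22 − 981750.22 + 0.3086×883.8 − 0.04193×2.74×883.8 = -73.80 mGal
Difference = -73.80 − (111.10) = -184.90 mGal

-184.9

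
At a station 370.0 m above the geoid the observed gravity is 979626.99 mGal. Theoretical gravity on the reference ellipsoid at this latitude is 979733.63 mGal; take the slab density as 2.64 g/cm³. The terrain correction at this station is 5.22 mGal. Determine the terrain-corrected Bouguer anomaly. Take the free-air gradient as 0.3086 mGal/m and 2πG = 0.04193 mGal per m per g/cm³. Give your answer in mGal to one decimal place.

-28.2

Free-air correction = 0.3086 × 370.0 = 114.18 mGal
Free-air anomaly = 979626.99 − 979733.63 + (114.18) = 7.54 mGal
Bouguer slab correction = 0.04193 × 2.64 × 370.0 = 40.96 mGal
Simple Bouguer anomaly = 7.54 − (40.96) = -33.42 mGal
Complete Bouguer anomaly = -33.42 + 5.22 = -28.20 mGal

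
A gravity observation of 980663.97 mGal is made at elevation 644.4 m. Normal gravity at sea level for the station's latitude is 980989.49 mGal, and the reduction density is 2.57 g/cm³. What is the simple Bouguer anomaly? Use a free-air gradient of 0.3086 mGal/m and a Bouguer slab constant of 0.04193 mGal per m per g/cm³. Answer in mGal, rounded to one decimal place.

-196.1

Free-air correction = 0.3086 × 644.4 = 198.86 mGal
Free-air anomaly = 980663.97 − 980989.49 + (198.86) = -126.66 mGal
Bouguer slab correction = 0.04193 × 2.57 × 644.4 = 69.44 mGal
Simple Bouguer anomaly = -126.66 − (69.44) = -196.10 mGal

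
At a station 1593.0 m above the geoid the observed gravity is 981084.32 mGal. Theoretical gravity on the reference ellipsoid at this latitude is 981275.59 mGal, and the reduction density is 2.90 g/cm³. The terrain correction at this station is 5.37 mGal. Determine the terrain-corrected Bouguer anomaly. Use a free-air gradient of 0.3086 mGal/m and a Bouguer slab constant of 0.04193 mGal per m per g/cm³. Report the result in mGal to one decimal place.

112.0

Free-air correction = 0.3086 × 1593.0 = 491.60 mGal
Free-air anomaly = 981084.32 − 981275.59 + (491.60) = 300.33 mGal
Bouguer slab correction = 0.04193 × 2.90 × 1593.0 = 193.70 mGal
Simple Bouguer anomaly = 300.33 − (193.70) = 106.63 mGal
Complete Bouguer anomaly = 106.63 + 5.37 = 112.00 mGal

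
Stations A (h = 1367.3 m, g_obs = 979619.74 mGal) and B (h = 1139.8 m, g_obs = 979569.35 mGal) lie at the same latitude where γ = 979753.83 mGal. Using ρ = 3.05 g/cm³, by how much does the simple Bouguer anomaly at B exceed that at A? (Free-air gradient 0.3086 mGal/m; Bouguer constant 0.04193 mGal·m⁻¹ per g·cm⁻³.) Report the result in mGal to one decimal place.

-91.5

Δg_SB(A) = 979619.74 − 979753.83 + 0.3086×1367.3 − 0.04193×3.05×1367.3 = 113.00 mGal
Δg_SB(B) = 979569.35 − 979753.83 + 0.3086×1139.8 − 0.04193×3.05×1139.8 = 21.50 mGal
Difference = 21.50 − (113.00) = -91.50 mGal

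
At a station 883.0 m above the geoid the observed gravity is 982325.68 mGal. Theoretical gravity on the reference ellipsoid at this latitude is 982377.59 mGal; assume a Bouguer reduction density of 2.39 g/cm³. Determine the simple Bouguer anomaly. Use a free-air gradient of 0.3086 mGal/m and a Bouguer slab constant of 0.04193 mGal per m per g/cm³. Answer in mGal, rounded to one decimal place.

Free-air correction = 0.3086 × 883.0 = 272.49 mGal
Free-air anomaly = 982325.68 − 982377.59 + (272.49) = 220.58 mGal
Bouguer slab correction = 0.04193 × 2.39 × 883.0 = 88.49 mGal
Simple Bouguer anomaly = 220.58 − (88.49) = 132.09 mGal

132.1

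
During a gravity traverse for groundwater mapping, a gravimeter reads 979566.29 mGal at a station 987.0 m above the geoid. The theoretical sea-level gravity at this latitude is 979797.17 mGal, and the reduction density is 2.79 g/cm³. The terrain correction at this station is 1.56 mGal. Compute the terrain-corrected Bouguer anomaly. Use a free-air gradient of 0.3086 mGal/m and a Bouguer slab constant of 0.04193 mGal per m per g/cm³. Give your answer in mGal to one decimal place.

-40.2

Free-air correction = 0.3086 × 987.0 = 304.59 mGal
Free-air anomaly = 979566.29 − 979797.17 + (304.59) = 73.71 mGal
Bouguer slab correction = 0.04193 × 2.79 × 987.0 = 115.46 mGal
Simple Bouguer anomaly = 73.71 − (115.46) = -41.75 mGal
Complete Bouguer anomaly = -41.75 + 1.56 = -40.19 mGal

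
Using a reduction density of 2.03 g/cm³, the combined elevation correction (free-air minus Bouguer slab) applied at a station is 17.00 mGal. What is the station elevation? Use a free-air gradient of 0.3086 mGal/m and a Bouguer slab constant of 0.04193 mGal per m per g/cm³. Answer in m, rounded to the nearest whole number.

76

Combined gradient = 0.3086 − 0.04193 × 2.03 = 0.2234821 mGal/m
h = 17.00 / 0.2234821 = 76.07 m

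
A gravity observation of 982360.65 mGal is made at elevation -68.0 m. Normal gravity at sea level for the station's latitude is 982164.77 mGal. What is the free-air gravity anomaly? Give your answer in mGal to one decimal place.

Free-air correction = 0.3086 × -68.0 = -20.98 mGal
Free-air anomaly = 982360.65 − 982164.77 + (-20.98) = 174.90 mGal

174.9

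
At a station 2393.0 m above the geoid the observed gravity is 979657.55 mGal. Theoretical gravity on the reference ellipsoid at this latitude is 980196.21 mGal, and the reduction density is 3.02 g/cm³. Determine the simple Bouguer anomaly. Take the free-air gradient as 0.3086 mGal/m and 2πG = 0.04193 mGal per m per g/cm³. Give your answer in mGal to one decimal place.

-103.2

Free-air correction = 0.3086 × 2393.0 = 738.48 mGal
Free-air anomaly = 979657.55 − 980196.21 + (738.48) = 199.82 mGal
Bouguer slab correction = 0.04193 × 3.02 × 2393.0 = 303.02 mGal
Simple Bouguer anomaly = 199.82 − (303.02) = -103.20 mGal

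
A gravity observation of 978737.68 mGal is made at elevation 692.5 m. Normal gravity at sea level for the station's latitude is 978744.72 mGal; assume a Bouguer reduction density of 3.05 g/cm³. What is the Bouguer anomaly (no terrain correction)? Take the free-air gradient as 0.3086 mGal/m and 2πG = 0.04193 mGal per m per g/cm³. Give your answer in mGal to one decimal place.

Free-air correction = 0.3086 × 692.5 = 213.71 mGal
Free-air anomaly = 978737.68 − 978744.72 + (213.71) = 206.67 mGal
Bouguer slab correction = 0.04193 × 3.05 × 692.5 = 88.56 mGal
Simple Bouguer anomaly = 206.67 − (88.56) = 118.11 mGal

118.1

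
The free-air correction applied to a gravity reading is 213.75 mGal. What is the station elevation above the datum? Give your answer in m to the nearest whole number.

h = 213.75 / 0.3086 = 692.64 m

693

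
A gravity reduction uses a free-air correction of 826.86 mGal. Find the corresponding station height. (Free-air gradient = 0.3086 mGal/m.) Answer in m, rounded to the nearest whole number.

2679

h = 826.86 / 0.3086 = 2679.39 m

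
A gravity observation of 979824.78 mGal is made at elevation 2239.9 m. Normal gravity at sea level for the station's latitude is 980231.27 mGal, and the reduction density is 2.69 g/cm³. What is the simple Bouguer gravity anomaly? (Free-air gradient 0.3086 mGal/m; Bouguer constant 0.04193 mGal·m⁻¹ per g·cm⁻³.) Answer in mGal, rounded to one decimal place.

Free-air correction = 0.3086 × 2239.9 = 691.23 mGal
Free-air anomaly = 979824.78 − 980231.27 + (691.23) = 284.74 mGal
Bouguer slab correction = 0.04193 × 2.69 × 2239.9 = 252.64 mGal
Simple Bouguer anomaly = 284.74 − (252.64) = 32.10 mGal

32.1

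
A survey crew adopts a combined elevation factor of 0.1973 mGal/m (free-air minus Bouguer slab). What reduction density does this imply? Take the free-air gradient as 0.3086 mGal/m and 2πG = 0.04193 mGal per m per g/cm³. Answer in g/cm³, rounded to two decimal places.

0.1973 = 0.3086 − 0.04193 × ρ
ρ = (0.3086 − 0.1973) / 0.04193 = 2.65 g/cm³

2.65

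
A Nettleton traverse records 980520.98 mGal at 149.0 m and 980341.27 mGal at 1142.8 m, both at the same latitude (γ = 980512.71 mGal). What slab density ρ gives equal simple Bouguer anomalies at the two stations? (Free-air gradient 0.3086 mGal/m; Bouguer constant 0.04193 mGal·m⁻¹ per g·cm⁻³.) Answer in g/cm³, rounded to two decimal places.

Δg_obs = 980341.27 − 980520.98 = -179.71 mGal over Δh = 1142.8 − 149.0 = 993.8 m
Equal Bouguer anomalies ⇒ Δg_obs + (0.3086 − 0.04193ρ)·Δh = 0
0.3086 − 0.04193ρ = −Δg_obs/Δh = 0.18083
ρ = (0.3086 − 0.18083) / 0.04193 = 3.05 g/cm³

3.05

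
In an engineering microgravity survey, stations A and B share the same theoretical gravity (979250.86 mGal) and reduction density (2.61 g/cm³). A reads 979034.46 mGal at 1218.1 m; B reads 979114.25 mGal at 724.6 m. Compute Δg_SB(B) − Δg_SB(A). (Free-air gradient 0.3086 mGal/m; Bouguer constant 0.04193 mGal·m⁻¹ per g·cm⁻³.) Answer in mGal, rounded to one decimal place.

-18.5

Δg_SB(A) = 979034.46 − 979250.86 + 0.3086×1218.1 − 0.04193×2.61×1218.1 = 26.20 mGal
Δg_SB(B) = 979114.25 − 979250.86 + 0.3086×724.6 − 0.04193×2.61×724.6 = 7.70 mGal
Difference = 7.70 − (26.20) = -18.50 mGal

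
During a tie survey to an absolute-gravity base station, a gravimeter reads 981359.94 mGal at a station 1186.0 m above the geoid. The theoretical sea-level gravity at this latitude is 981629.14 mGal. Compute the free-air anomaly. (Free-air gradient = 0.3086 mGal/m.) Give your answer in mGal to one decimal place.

96.8

Free-air correction = 0.3086 × 1186.0 = 366.00 mGal
Free-air anomaly = 981359.94 − 981629.14 + (366.00) = 96.80 mGal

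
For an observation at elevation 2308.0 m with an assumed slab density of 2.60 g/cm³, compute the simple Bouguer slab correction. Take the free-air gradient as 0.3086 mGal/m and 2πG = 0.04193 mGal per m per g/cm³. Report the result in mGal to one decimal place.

251.6

Bouguer slab correction = 0.04193 × 2.60 × 2308.0 = 251.6 mGal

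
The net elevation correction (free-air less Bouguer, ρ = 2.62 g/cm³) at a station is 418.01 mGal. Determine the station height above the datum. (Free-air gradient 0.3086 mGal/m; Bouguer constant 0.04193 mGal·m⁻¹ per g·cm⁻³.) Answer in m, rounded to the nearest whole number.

Combined gradient = 0.3086 − 0.04193 × 2.62 = 0.1987434 mGal/m
h = 418.01 / 0.1987434 = 2103.26 m

2103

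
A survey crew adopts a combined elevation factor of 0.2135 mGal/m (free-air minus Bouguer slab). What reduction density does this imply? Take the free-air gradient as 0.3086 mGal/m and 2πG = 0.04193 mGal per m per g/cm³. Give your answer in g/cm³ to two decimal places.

0.2135 = 0.3086 − 0.04193 × ρ
ρ = (0.3086 − 0.2135) / 0.04193 = 2.27 g/cm³

2.27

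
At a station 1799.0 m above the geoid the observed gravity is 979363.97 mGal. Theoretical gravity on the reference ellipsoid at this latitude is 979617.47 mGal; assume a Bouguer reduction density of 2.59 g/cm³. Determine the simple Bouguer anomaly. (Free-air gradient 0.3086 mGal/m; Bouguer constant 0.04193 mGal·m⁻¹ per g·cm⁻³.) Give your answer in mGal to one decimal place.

Free-air correction = 0.3086 × 1799.0 = 555.17 mGal
Free-air anomaly = 979363.97 − 979617.47 + (555.17) = 301.67 mGal
Bouguer slab correction = 0.04193 × 2.59 × 1799.0 = 195.37 mGal
Simple Bouguer anomaly = 301.67 − (195.37) = 106.30 mGal

106.3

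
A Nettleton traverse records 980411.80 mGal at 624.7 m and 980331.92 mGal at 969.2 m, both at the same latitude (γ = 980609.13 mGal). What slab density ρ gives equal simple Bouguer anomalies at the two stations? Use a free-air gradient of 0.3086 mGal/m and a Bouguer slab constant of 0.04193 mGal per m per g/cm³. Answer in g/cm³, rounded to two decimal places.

Δg_obs = 980331.92 − 980411.80 = -79.88 mGal over Δh = 969.2 − 624.7 = 344.5 m
Equal Bouguer anomalies ⇒ Δg_obs + (0.3086 − 0.04193ρ)·Δh = 0
0.3086 − 0.04193ρ = −Δg_obs/Δh = 0.23187
ρ = (0.3086 − 0.23187) / 0.04193 = 1.83 g/cm³

1.83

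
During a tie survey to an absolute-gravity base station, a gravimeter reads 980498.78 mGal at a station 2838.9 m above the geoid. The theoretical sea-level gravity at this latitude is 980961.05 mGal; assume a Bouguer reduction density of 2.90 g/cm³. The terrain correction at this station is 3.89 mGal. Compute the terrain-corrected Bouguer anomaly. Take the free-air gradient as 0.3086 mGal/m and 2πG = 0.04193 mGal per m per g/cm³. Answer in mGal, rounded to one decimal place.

72.5

Free-air correction = 0.3086 × 2838.9 = 876.08 mGal
Free-air anomaly = 980498.78 − 980961.05 + (876.08) = 413.81 mGal
Bouguer slab correction = 0.04193 × 2.90 × 2838.9 = 345.20 mGal
Simple Bouguer anomaly = 413.81 − (345.20) = 68.61 mGal
Complete Bouguer anomaly = 68.61 + 3.89 = 72.50 mGal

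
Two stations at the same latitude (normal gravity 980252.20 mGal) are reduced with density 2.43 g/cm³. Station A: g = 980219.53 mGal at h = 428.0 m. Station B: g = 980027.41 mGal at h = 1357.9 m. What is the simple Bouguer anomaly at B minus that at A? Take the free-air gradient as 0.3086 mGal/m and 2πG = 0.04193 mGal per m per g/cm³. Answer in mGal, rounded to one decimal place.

Δg_SB(A) = 980219.53 − 980252.20 + 0.3086×428.0 − 0.04193×2.43×428.0 = 55.80 mGal
Δg_SB(B) = 980027.41 − 980252.20 + 0.3086×1357.9 − 0.04193×2.43×1357.9 = 55.90 mGal
Difference = 55.90 − (55.80) = 0.10 mGal

0.1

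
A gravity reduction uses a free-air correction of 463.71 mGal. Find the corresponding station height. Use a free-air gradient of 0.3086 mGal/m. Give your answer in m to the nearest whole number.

h = 463.71 / 0.3086 = 1502.62 m

1503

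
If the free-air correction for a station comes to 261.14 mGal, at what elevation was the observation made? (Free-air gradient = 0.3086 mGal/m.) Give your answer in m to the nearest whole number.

h = 261.14 / 0.3086 = 846.21 m

846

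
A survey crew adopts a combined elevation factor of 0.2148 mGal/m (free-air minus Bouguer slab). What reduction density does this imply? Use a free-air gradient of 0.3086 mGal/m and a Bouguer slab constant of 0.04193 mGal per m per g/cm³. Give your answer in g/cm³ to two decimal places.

0.2148 = 0.3086 − 0.04193 × ρ
ρ = (0.3086 − 0.2148) / 0.04193 = 2.24 g/cm³

2.24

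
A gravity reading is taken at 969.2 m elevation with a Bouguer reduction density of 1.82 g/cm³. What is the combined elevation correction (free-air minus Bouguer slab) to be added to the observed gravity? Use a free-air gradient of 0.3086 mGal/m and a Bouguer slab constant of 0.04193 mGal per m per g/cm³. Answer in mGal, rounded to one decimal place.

225.1

Combined gradient = 0.3086 − 0.04193 × 1.82 = 0.2322874 mGal/m
Combined elevation correction = 0.2322874 × 969.2 = 225.1 mGal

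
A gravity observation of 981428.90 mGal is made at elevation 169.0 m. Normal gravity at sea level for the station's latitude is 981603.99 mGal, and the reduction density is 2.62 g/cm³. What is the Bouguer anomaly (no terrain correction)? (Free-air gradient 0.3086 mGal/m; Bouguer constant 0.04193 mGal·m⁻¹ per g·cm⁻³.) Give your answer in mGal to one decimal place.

-141.5

Free-air correction = 0.3086 × 169.0 = 52.15 mGal
Free-air anomaly = 981428.90 − 981603.99 + (52.15) = -122.94 mGal
Bouguer slab correction = 0.04193 × 2.62 × 169.0 = 18.57 mGal
Simple Bouguer anomaly = -122.94 − (18.57) = -141.51 mGal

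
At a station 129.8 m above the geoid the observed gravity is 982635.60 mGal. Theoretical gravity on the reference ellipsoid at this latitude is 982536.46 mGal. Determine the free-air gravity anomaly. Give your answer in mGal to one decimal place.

139.2

Free-air correction = 0.3086 × 129.8 = 40.06 mGal
Free-air anomaly = 982635.60 − 982536.46 + (40.06) = 139.20 mGal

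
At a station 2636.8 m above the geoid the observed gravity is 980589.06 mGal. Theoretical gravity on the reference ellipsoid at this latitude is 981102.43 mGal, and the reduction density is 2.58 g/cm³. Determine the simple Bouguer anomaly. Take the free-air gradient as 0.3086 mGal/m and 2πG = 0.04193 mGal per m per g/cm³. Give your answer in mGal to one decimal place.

Free-air correction = 0.3086 × 2636.8 = 813.72 mGal
Free-air anomaly = 980589.06 − 981102.43 + (813.72) = 300.35 mGal
Bouguer slab correction = 0.04193 × 2.58 × 2636.8 = 285.25 mGal
Simple Bouguer anomaly = 300.35 − (285.25) = 15.10 mGal

15.1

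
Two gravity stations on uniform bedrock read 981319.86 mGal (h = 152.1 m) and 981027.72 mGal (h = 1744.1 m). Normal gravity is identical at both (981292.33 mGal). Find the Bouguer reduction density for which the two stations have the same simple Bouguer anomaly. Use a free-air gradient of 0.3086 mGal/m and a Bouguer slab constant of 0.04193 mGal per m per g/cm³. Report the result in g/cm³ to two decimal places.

2.98

Δg_obs = 981027.72 − 981319.86 = -292.14 mGal over Δh = 1744.1 − 152.1 = 1592.0 m
Equal Bouguer anomalies ⇒ Δg_obs + (0.3086 − 0.04193ρ)·Δh = 0
0.3086 − 0.04193ρ = −Δg_obs/Δh = 0.18351
ρ = (0.3086 − 0.18351) / 0.04193 = 2.98 g/cm³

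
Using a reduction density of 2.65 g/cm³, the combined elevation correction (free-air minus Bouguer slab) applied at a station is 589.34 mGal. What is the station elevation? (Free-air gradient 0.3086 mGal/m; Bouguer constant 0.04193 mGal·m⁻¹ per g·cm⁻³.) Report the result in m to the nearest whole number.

Combined gradient = 0.3086 − 0.04193 × 2.65 = 0.1974855 mGal/m
h = 589.34 / 0.1974855 = 2984.22 m

2984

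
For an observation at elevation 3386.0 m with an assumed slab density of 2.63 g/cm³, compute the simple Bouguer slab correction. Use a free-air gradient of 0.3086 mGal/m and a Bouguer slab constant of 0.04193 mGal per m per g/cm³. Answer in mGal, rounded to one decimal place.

373.4

Bouguer slab correction = 0.04193 × 2.63 × 3386.0 = 373.4 mGal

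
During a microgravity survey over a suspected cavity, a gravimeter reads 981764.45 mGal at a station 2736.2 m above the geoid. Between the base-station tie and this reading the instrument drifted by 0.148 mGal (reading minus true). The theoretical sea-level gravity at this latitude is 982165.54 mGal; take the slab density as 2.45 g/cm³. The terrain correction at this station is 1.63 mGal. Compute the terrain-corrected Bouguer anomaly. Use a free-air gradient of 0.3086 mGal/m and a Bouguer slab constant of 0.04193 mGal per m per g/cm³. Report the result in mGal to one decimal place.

Drift-corrected reading = 981764.45 − (0.148) = 981764.302 mGal
Free-air correction = 0.3086 × 2736.2 = 844.39 mGal
Free-air anomaly = 981764.302 − 982165.54 + (844.39) = 443.152 mGal
Bouguer slab correction = 0.04193 × 2.45 × 2736.2 = 281.09 mGal
Simple Bouguer anomaly = 443.152 − (281.09) = 162.062 mGal
Complete Bouguer anomaly = 162.062 + 1.63 = 163.692 mGal

163.7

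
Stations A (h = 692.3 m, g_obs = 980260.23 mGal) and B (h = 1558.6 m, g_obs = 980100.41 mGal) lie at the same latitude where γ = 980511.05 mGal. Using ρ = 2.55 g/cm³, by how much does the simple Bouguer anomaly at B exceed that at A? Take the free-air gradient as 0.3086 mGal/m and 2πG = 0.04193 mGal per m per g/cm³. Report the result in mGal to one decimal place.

Δg_SB(A) = 980260.23 − 980511.05 + 0.3086×692.3 − 0.04193×2.55×692.3 = -111.20 mGal
Δg_SB(B) = 980100.41 − 980511.05 + 0.3086×1558.6 − 0.04193×2.55×1558.6 = -96.30 mGal
Difference = -96.30 − (-111.20) = 14.90 mGal

14.9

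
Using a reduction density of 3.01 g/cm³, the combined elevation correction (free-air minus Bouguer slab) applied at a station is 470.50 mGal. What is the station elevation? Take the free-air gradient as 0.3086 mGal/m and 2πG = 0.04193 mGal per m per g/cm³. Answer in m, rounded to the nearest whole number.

2580

Combined gradient = 0.3086 − 0.04193 × 3.01 = 0.1823907 mGal/m
h = 470.50 / 0.1823907 = 2579.63 m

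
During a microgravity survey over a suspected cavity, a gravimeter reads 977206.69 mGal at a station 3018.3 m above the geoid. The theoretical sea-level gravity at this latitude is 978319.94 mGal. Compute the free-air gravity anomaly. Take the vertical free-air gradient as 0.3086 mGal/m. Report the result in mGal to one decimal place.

-181.8

Free-air correction = 0.3086 × 3018.3 = 931.45 mGal
Free-air anomaly = 977206.69 − 978319.94 + (931.45) = -181.80 mGal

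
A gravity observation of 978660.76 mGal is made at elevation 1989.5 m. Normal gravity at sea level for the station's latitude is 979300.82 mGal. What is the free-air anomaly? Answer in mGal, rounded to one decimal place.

Free-air correction = 0.3086 × 1989.5 = 613.96 mGal
Free-air anomaly = 978660.76 − 979300.82 + (613.96) = -26.10 mGal

-26.1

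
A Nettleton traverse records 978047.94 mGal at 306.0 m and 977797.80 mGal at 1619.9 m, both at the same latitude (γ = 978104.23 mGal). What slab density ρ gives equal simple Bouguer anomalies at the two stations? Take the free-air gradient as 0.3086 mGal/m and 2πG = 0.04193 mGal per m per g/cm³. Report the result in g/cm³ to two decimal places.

2.82

Δg_obs = 977797.80 − 978047.94 = -250.14 mGal over Δh = 1619.9 − 306.0 = 1313.9 m
Equal Bouguer anomalies ⇒ Δg_obs + (0.3086 − 0.04193ρ)·Δh = 0
0.3086 − 0.04193ρ = −Δg_obs/Δh = 0.19038
ρ = (0.3086 − 0.19038) / 0.04193 = 2.82 g/cm³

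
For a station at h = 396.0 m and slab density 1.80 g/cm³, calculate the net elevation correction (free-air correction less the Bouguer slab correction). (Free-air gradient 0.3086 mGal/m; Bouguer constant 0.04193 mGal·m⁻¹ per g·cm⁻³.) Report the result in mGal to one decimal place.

Combined gradient = 0.3086 − 0.04193 × 1.80 = 0.2331260 mGal/m
Combined elevation correction = 0.2331260 × 396.0 = 92.3 mGal

92.3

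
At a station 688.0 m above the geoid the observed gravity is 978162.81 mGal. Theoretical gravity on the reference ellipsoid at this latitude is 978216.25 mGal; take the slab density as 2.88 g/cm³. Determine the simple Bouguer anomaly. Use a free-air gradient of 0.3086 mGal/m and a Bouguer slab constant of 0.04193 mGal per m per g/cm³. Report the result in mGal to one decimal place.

Free-air correction = 0.3086 × 688.0 = 212.32 mGal
Free-air anomaly = 978162.81 − 978216.25 + (212.32) = 158.88 mGal
Bouguer slab correction = 0.04193 × 2.88 × 688.0 = 83.08 mGal
Simple Bouguer anomaly = 158.88 − (83.08) = 75.80 mGal

75.8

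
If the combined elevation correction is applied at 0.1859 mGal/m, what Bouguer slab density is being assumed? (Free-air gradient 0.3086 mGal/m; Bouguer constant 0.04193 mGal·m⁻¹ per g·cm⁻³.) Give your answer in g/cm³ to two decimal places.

0.1859 = 0.3086 − 0.04193 × ρ
ρ = (0.3086 − 0.1859) / 0.04193 = 2.93 g/cm³

2.93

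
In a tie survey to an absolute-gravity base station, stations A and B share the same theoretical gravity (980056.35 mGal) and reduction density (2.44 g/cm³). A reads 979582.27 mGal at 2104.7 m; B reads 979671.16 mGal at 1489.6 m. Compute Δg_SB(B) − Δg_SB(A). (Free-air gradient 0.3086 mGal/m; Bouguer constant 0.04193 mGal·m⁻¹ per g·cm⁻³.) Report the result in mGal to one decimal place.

-38.0

Δg_SB(A) = 979582.27 − 980056.35 + 0.3086×2104.7 − 0.04193×2.44×2104.7 = -39.90 mGal
Δg_SB(B) = 979671.16 − 980056.35 + 0.3086×1489.6 − 0.04193×2.44×1489.6 = -77.90 mGal
Difference = -77.90 − (-39.90) = -38.00 mGal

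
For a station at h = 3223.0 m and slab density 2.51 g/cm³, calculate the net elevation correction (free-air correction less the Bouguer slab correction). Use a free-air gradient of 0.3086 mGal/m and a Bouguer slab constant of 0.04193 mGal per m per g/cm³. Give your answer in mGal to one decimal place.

Combined gradient = 0.3086 − 0.04193 × 2.51 = 0.2033557 mGal/m
Combined elevation correction = 0.2033557 × 3223.0 = 655.4 mGal

655.4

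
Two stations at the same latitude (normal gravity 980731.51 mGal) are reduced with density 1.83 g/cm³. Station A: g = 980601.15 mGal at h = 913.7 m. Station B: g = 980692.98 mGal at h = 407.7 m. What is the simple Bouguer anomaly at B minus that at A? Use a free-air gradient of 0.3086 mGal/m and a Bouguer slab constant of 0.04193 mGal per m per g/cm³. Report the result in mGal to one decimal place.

-25.5

Δg_SB(A) = 980601.15 − 980731.51 + 0.3086×913.7 − 0.04193×1.83×913.7 = 81.50 mGal
Δg_SB(B) = 980692.98 − 980731.51 + 0.3086×407.7 − 0.04193×1.83×407.7 = 56.00 mGal
Difference = 56.00 − (81.50) = -25.50 mGal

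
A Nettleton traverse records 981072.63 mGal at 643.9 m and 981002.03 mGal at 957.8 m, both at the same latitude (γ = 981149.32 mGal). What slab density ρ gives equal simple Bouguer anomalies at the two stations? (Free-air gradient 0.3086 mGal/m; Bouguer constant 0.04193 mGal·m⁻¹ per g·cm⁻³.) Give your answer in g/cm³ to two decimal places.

2.00

Δg_obs = 981002.03 − 981072.63 = -70.60 mGal over Δh = 957.8 − 643.9 = 313.9 m
Equal Bouguer anomalies ⇒ Δg_obs + (0.3086 − 0.04193ρ)·Δh = 0
0.3086 − 0.04193ρ = −Δg_obs/Δh = 0.22491
ρ = (0.3086 − 0.22491) / 0.04193 = 2.00 g/cm³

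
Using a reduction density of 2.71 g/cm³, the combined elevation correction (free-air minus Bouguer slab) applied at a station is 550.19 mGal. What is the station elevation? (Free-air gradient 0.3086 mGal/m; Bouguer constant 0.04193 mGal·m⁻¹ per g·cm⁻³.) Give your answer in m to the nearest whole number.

Combined gradient = 0.3086 − 0.04193 × 2.71 = 0.1949697 mGal/m
h = 550.19 / 0.1949697 = 2821.93 m

2822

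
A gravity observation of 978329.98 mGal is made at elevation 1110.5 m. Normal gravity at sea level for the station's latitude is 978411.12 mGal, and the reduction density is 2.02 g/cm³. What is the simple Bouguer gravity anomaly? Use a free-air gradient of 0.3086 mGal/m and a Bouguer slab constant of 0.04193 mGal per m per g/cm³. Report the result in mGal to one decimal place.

167.5

Free-air correction = 0.3086 × 1110.5 = 342.70 mGal
Free-air anomaly = 978329.98 − 978411.12 + (342.70) = 261.56 mGal
Bouguer slab correction = 0.04193 × 2.02 × 1110.5 = 94.06 mGal
Simple Bouguer anomaly = 261.56 − (94.06) = 167.50 mGal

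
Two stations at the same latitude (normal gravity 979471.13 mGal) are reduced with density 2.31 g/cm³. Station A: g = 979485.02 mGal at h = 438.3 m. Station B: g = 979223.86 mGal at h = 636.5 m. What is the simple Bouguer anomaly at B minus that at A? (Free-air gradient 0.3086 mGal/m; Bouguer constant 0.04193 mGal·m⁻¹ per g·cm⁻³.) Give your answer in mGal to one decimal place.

-219.2

Δg_SB(A) = 979485.02 − 979471.13 + 0.3086×438.3 − 0.04193×2.31×438.3 = 106.70 mGal
Δg_SB(B) = 979223.86 − 979471.13 + 0.3086×636.5 − 0.04193×2.31×636.5 = -112.50 mGal
Difference = -112.50 − (106.70) = -219.20 mGal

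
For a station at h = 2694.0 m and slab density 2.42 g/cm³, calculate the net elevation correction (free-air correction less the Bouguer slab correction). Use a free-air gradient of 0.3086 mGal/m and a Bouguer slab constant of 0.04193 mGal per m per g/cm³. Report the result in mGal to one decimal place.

Combined gradient = 0.3086 − 0.04193 × 2.42 = 0.2071294 mGal/m
Combined elevation correction = 0.2071294 × 2694.0 = 558.0 mGal

558.0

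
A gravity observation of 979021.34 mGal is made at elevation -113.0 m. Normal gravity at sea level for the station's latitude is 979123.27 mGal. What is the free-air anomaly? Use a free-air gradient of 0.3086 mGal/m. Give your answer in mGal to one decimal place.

Free-air correction = 0.3086 × -113.0 = -34.87 mGal
Free-air anomaly = 979021.34 − 979123.27 + (-34.87) = -136.80 mGal

-136.8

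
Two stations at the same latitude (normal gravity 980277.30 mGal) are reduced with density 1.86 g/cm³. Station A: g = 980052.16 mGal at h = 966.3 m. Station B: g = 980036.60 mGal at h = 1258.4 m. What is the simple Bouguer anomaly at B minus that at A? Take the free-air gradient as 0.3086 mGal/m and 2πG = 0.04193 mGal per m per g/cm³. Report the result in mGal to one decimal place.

Δg_SB(A) = 980052.16 − 980277.30 + 0.3086×966.3 − 0.04193×1.86×966.3 = -2.30 mGal
Δg_SB(B) = 980036.60 − 980277.30 + 0.3086×1258.4 − 0.04193×1.86×1258.4 = 49.50 mGal
Difference = 49.50 − (-2.30) = 51.80 mGal

51.8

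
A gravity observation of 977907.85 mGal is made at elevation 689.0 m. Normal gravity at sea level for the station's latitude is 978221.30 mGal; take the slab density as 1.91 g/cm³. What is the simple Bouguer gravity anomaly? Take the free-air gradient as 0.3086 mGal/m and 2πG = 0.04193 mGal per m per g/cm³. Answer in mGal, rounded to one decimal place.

Free-air correction = 0.3086 × 689.0 = 212.63 mGal
Free-air anomaly = 977907.85 − 978221.30 + (212.63) = -100.82 mGal
Bouguer slab correction = 0.04193 × 1.91 × 689.0 = 55.18 mGal
Simple Bouguer anomaly = -100.82 − (55.18) = -156.00 mGal

-156.0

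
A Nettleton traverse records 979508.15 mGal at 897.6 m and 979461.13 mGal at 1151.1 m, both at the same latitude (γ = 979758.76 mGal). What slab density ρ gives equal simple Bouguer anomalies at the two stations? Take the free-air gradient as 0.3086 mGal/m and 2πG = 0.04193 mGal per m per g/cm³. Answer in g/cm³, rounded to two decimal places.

2.94

Δg_obs = 979461.13 − 979508.15 = -47.02 mGal over Δh = 1151.1 − 897.6 = 253.5 m
Equal Bouguer anomalies ⇒ Δg_obs + (0.3086 − 0.04193ρ)·Δh = 0
0.3086 − 0.04193ρ = −Δg_obs/Δh = 0.18548
ρ = (0.3086 − 0.18548) / 0.04193 = 2.94 g/cm³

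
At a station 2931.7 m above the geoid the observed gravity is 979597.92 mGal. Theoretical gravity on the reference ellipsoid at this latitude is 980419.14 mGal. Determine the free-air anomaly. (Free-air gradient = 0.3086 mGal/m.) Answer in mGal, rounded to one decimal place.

Free-air correction = 0.3086 × 2931.7 = 904.72 mGal
Free-air anomaly = 979597.92 − 980419.14 + (904.72) = 83.50 mGal

83.5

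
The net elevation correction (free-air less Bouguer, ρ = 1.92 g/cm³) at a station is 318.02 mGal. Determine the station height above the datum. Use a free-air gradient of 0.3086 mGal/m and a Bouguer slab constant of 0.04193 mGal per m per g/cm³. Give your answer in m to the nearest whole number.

1394

Combined gradient = 0.3086 − 0.04193 × 1.92 = 0.2280944 mGal/m
h = 318.02 / 0.2280944 = 1394.25 m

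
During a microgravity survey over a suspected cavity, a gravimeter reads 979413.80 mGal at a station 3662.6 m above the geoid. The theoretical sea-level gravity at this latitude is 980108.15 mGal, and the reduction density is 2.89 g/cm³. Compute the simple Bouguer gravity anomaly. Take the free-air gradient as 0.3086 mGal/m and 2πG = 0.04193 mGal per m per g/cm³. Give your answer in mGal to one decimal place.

-7.9

Free-air correction = 0.3086 × 3662.6 = 1130.28 mGal
Free-air anomaly = 979413.80 − 980108.15 + (1130.28) = 435.93 mGal
Bouguer slab correction = 0.04193 × 2.89 × 3662.6 = 443.83 mGal
Simple Bouguer anomaly = 435.93 − (443.83) = -7.90 mGal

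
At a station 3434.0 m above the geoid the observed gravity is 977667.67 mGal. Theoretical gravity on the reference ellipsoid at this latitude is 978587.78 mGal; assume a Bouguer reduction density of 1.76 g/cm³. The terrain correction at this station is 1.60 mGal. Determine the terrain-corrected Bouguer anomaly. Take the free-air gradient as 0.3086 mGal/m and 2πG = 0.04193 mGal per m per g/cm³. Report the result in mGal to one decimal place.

-112.2

Free-air correction = 0.3086 × 3434.0 = 1059.73 mGal
Free-air anomaly = 977667.67 − 978587.78 + (1059.73) = 139.62 mGal
Bouguer slab correction = 0.04193 × 1.76 × 3434.0 = 253.42 mGal
Simple Bouguer anomaly = 139.62 − (253.42) = -113.80 mGal
Complete Bouguer anomaly = -113.80 + 1.60 = -112.20 mGal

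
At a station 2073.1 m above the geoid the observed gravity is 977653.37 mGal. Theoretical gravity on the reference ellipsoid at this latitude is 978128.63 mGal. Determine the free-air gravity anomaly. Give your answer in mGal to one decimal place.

Free-air correction = 0.3086 × 2073.1 = 639.76 mGal
Free-air anomaly = 977653.37 − 978128.63 + (639.76) = 164.50 mGal

164.5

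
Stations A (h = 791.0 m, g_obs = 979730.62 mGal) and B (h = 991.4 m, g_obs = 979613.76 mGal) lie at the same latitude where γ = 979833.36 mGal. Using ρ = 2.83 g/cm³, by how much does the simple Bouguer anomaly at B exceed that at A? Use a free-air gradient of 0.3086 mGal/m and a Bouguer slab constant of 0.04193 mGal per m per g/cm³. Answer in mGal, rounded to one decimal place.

-78.8

Δg_SB(A) = 979730.62 − 979833.36 + 0.3086×791.0 − 0.04193×2.83×791.0 = 47.50 mGal
Δg_SB(B) = 979613.76 − 979833.36 + 0.3086×991.4 − 0.04193×2.83×991.4 = -31.30 mGal
Difference = -31.30 − (47.50) = -78.80 mGal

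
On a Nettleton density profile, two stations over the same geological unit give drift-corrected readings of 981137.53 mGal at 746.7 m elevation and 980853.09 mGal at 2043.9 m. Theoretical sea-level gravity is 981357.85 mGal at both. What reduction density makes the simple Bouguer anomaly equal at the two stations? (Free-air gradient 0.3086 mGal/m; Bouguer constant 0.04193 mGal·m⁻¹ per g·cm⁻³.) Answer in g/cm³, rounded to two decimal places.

Δg_obs = 980853.09 − 981137.53 = -284.44 mGal over Δh = 2043.9 − 746.7 = 1297.2 m
Equal Bouguer anomalies ⇒ Δg_obs + (0.3086 − 0.04193ρ)·Δh = 0
0.3086 − 0.04193ρ = −Δg_obs/Δh = 0.21927
ρ = (0.3086 − 0.21927) / 0.04193 = 2.13 g/cm³

2.13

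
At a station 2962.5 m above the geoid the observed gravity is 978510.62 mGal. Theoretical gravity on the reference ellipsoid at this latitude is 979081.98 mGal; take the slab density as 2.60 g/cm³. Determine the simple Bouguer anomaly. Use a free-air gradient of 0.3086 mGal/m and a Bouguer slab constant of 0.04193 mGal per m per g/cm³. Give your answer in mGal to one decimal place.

19.9

Free-air correction = 0.3086 × 2962.5 = 914.23 mGal
Free-air anomaly = 978510.62 − 979081.98 + (914.23) = 342.87 mGal
Bouguer slab correction = 0.04193 × 2.60 × 2962.5 = 322.97 mGal
Simple Bouguer anomaly = 342.87 − (322.97) = 19.90 mGal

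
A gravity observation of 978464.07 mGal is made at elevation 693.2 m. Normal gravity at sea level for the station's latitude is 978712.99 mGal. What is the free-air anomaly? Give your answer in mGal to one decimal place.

-35.0

Free-air correction = 0.3086 × 693.2 = 213.92 mGal
Free-air anomaly = 978464.07 − 978712.99 + (213.92) = -35.00 mGal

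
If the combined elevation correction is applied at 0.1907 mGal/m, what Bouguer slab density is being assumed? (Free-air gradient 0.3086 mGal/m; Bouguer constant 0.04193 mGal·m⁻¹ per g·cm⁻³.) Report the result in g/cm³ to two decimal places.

2.81

0.1907 = 0.3086 − 0.04193 × ρ
ρ = (0.3086 − 0.1907) / 0.04193 = 2.81 g/cm³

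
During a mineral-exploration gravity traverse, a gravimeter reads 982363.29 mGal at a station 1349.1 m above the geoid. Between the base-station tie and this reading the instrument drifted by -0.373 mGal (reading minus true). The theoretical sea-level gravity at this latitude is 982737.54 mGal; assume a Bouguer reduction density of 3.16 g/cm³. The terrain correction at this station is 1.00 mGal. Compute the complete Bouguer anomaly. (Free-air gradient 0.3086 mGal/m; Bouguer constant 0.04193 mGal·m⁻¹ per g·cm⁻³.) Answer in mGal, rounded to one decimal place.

Drift-corrected reading = 982363.29 − (-0.373) = 982363.663 mGal
Free-air correction = 0.3086 × 1349.1 = 416.33 mGal
Free-air anomaly = 982363.663 − 982737.54 + (416.33) = 42.453 mGal
Bouguer slab correction = 0.04193 × 3.16 × 1349.1 = 178.75 mGal
Simple Bouguer anomaly = 42.453 − (178.75) = -136.297 mGal
Complete Bouguer anomaly = -136.297 + 1.00 = -135.297 mGal

-135.3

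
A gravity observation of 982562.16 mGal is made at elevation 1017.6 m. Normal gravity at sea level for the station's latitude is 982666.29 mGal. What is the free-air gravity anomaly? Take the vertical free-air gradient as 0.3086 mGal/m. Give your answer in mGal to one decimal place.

209.9

Free-air correction = 0.3086 × 1017.6 = 314.03 mGal
Free-air anomaly = 982562.16 − 982666.29 + (314.03) = 209.90 mGal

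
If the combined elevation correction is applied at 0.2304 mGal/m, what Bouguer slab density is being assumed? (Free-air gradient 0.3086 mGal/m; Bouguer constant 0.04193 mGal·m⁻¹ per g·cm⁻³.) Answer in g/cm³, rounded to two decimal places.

1.87

0.2304 = 0.3086 − 0.04193 × ρ
ρ = (0.3086 − 0.2304) / 0.04193 = 1.87 g/cm³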